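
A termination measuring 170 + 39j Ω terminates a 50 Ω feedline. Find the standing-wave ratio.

Γ = (Z_L − Z_0)/(Z_L + Z_0) = (120 + j39)/(220 + j39)
|Γ| = 126/223 = 0.565
VSWR = (1 + |Γ|)/(1 − |Γ|) = 1.56/0.435

VSWR ≈ 3.59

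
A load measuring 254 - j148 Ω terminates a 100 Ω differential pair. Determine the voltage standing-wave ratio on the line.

VSWR ≈ 3.51

Γ = (Z_L − Z_0)/(Z_L + Z_0) = (154 − j148)/(354 − j148)
|Γ| = 214/384 = 0.557
VSWR = (1 + |Γ|)/(1 − |Γ|) = 1.56/0.443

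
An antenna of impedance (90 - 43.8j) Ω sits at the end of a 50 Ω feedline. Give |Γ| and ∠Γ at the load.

Γ ≈ 0.404 ∠ -30.2°

Γ = (Z_L − Z_0)/(Z_L + Z_0) = (40 − j43.8)/(140 − j43.8)
|Γ| = 59.3/147 = 0.404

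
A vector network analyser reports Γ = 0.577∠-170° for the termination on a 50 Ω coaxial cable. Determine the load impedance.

Z_L = Z_0·(1 + Γ)/(1 − Γ) = 50·(0.432 − j0.1)/(1.57 + j0.1)

Z_L ≈ 13.5 − j4.06 Ω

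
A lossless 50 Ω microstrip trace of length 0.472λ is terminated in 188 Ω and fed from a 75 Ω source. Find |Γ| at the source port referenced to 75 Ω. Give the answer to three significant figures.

βl = 2π × 0.472 = 170°
tan(βl) = -0.178
Z_in = Z_0·(Z_L + jZ_0·tanβl)/(Z_0 + jZ_L·tanβl) = 134 + j80.7 Ω
Γ_s = (Z_in − Z_s)/(Z_in + Z_s) = (59.1 + j80.7)/(209 + j80.7), |Γ_s| = 0.446

|Γ| ≈ 0.446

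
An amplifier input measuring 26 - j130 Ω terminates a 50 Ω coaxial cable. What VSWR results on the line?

Γ = (Z_L − Z_0)/(Z_L + Z_0) = (-24 − j130)/(76 − j130)
|Γ| = 132/151 = 0.878
VSWR = (1 + |Γ|)/(1 − |Γ|) = 1.88/0.122

VSWR ≈ 15.4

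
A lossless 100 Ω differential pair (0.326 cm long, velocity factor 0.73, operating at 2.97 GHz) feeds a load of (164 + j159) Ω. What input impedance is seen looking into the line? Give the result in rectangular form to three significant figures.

λ = v/f = 0.73·c / 2.97 GHz = 0.0737 m
βl = 2π·l/λ = 2π × 0.0442 = 15.9°
tan(βl) = tan(15.9°) = 0.285
Z_in = Z_0·(Z_L + jZ_0·tanβl)/(Z_0 + jZ_L·tanβl)
     = 100·(164 + j188)/(54.7 + j46.8)

Z_in ≈ 343 + j49.9 Ω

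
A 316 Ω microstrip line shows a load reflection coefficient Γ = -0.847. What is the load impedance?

Z_L ≈ 26.2 Ω

Z_L = Z_0·(1 + Γ)/(1 − Γ) = 316·(0.153)/(1.85)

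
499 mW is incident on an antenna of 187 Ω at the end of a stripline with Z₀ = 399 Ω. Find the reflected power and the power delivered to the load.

P_reflected ≈ 65.3 mW; P_delivered ≈ 434 mW

Γ = (187 − 399)/(187 + 399) = -0.362
|Γ|² = 0.131
P_refl = |Γ|²·P_inc = 65.3 mW, P_del = (1 − |Γ|²)·P_inc = 434 mW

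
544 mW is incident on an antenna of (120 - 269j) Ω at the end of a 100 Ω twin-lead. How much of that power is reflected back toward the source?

P_reflected ≈ 328 mW

|Γ| = |(20 − j269)/(220 − j269)| = 0.776
|Γ|² = 0.603
P_refl = |Γ|²·P_inc = 328 mW, P_del = (1 − |Γ|²)·P_inc = 216 mW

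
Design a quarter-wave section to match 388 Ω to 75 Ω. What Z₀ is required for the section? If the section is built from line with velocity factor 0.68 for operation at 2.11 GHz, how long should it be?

Z_qwt = √(Z_0·R_L) = √(75 × 388) = √29100
λ = 0.68·c/f = 0.0967 m, so l = λ/4 = 0.0242 m

Z_qwt ≈ 171 Ω; length ≈ 2.42 cm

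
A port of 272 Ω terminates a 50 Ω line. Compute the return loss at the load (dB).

RL ≈ 3.23 dB

Γ = (272 − 50)/(272 + 50) = 0.689
RL = −20·log₁₀|Γ| = −20·log₁₀(0.689)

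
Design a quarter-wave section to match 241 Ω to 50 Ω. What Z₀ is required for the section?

Z_qwt = √(Z_0·R_L) = √(50 × 241) = √12050

Z_qwt ≈ 110 Ω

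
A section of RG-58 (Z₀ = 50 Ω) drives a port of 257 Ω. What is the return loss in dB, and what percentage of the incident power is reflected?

RL ≈ 3.42 dB; 45.5% of incident power reflected

Γ = (257 − 50)/(257 + 50) = 0.674
RL = −20·log₁₀(0.674) = 3.42 dB
P_refl/P_inc = |Γ|² = 0.455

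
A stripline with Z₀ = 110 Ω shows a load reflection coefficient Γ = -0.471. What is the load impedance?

Z_L ≈ 39.6 Ω

Z_L = Z_0·(1 + Γ)/(1 − Γ) = 110·(0.529)/(1.47)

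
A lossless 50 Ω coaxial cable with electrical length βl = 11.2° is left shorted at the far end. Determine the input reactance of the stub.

tan(βl) = 0.198
For a shorted stub, Z_in = jZ_0·tan(βl)

X_in ≈ 9.9 Ω (inductive)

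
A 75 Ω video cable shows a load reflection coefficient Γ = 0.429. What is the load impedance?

Z_L = Z_0·(1 + Γ)/(1 − Γ) = 75·(1.43)/(0.571)

Z_L ≈ 188 Ω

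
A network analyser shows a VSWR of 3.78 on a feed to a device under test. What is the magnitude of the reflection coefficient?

|Γ| ≈ 0.582

|Γ| = (S − 1)/(S + 1) = (3.78 − 1)/(3.78 + 1) = 2.78/4.78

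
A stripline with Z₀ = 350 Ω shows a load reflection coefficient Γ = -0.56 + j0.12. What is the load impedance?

Z_L = Z_0·(1 + Γ)/(1 − Γ) = 350·(0.44 + j0.12)/(1.56 − j0.12)

Z_L ≈ 96.1 + j34.3 Ω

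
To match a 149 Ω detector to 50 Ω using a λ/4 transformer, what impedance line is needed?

Z_qwt ≈ 86.3 Ω

Z_qwt = √(Z_0·R_L) = √(50 × 149) = √7450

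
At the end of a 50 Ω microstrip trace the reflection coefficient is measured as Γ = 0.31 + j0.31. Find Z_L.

Z_L = Z_0·(1 + Γ)/(1 − Γ) = 50·(1.31 + j0.31)/(0.69 − j0.31)

Z_L ≈ 70.6 + j54.2 Ω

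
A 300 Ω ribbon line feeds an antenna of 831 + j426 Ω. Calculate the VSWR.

Γ = (Z_L − Z_0)/(Z_L + Z_0) = (531 + j426)/(1131 + j426)
|Γ| = 681/1210 = 0.563
VSWR = (1 + |Γ|)/(1 − |Γ|) = 1.56/0.437

VSWR ≈ 3.58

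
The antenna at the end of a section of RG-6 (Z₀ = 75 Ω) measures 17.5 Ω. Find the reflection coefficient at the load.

Γ = -0.622

Γ = (Z_L − Z_0)/(Z_L + Z_0) = (17.5 − 75)/(17.5 + 75) = -57.5/92.5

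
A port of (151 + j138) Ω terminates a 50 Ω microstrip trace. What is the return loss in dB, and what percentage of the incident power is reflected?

RL ≈ 3.08 dB; 49.2% of incident power reflected

Γ = (101 + j138)/(201 + j138), |Γ| = 0.701
RL = −20·log₁₀(0.701) = 3.08 dB
P_refl/P_inc = |Γ|² = 0.492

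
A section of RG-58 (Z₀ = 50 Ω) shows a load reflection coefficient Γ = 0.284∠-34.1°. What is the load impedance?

Z_L = Z_0·(1 + Γ)/(1 − Γ) = 50·(1.24 − j0.159)/(0.765 + j0.159)

Z_L ≈ 75.3 − j26.1 Ω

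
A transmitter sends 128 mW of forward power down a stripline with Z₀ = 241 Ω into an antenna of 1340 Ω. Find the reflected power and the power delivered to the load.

P_reflected ≈ 61.9 mW; P_delivered ≈ 66.1 mW

Γ = (1340 − 241)/(1340 + 241) = 0.695
|Γ|² = 0.483
P_refl = |Γ|²·P_inc = 61.9 mW, P_del = (1 − |Γ|²)·P_inc = 66.1 mW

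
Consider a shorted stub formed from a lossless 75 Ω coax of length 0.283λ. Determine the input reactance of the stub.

βl = 2π × 0.283 = 102°
tan(βl) = -4.75
For a shorted stub, Z_in = jZ_0·tan(βl)

X_in ≈ -357 Ω (capacitive)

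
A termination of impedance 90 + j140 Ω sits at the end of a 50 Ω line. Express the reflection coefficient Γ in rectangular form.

Γ = (Z_L − Z_0)/(Z_L + Z_0) = (40 + j140)/(140 + j140)

Γ ≈ 0.643 + j0.357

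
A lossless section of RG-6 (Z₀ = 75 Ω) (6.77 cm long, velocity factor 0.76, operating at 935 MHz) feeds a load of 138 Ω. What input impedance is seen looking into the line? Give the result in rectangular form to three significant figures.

λ = v/f = 0.76·c / 935 MHz = 0.244 m
βl = 2π·l/λ = 2π × 0.278 = 99.9°
tan(βl) = tan(99.9°) = -5.7
Z_in = Z_0·(Z_L + jZ_0·tanβl)/(Z_0 + jZ_L·tanβl)
     = 75·(138 − j428)/(75 − j787)

Z_in ≈ 41.6 + j9.18 Ω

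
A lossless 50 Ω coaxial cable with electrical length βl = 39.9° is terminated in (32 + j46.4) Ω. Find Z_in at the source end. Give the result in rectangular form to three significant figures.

tan(βl) = tan(39.9°) = 0.836
Z_in = Z_0·(Z_L + jZ_0·tanβl)/(Z_0 + jZ_L·tanβl)
     = 50·(32 + j88.2)/(11.2 + j26.8)

Z_in ≈ 162 + j7.85 Ω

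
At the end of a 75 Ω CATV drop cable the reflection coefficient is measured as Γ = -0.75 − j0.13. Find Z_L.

Z_L = Z_0·(1 + Γ)/(1 − Γ) = 75·(0.25 − j0.13)/(1.75 + j0.13)

Z_L ≈ 10.2 − j6.33 Ω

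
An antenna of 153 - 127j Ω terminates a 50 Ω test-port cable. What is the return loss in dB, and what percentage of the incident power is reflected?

Γ = (103 − j127)/(203 − j127), |Γ| = 0.683
RL = −20·log₁₀(0.683) = 3.31 dB
P_refl/P_inc = |Γ|² = 0.466

RL ≈ 3.31 dB; 46.6% of incident power reflected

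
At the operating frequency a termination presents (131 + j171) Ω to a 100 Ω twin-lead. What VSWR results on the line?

VSWR ≈ 4.06

Γ = (Z_L − Z_0)/(Z_L + Z_0) = (31 + j171)/(231 + j171)
|Γ| = 174/287 = 0.605
VSWR = (1 + |Γ|)/(1 − |Γ|) = 1.6/0.395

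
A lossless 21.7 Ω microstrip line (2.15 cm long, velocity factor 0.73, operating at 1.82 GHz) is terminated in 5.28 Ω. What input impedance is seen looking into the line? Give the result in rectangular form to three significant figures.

Z_in ≈ 22.4 + j33.8 Ω

λ = v/f = 0.73·c / 1.82 GHz = 0.12 m
βl = 2π·l/λ = 2π × 0.179 = 64.3°
tan(βl) = tan(64.3°) = 2.08
Z_in = Z_0·(Z_L + jZ_0·tanβl)/(Z_0 + jZ_L·tanβl)
     = 21.7·(5.28 + j45.1)/(21.7 + j11)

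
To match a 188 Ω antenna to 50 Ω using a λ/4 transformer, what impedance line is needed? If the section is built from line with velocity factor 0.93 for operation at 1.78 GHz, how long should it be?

Z_qwt ≈ 97 Ω; length ≈ 3.92 cm

Z_qwt = √(Z_0·R_L) = √(50 × 188) = √9400
λ = 0.93·c/f = 0.157 m, so l = λ/4 = 0.0392 m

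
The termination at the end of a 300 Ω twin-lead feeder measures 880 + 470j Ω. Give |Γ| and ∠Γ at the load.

Γ ≈ 0.588 ∠ 17.3°

Γ = (Z_L − Z_0)/(Z_L + Z_0) = (580 + j470)/(1180 + j470)
|Γ| = 747/1270 = 0.588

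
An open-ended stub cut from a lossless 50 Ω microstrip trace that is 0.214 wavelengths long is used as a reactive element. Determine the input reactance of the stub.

βl = 2π × 0.214 = 77°
tan(βl) = 4.35
For an open-ended stub, Z_in = −jZ_0·cot(βl) = −jZ_0/tan(βl)

X_in ≈ -11.5 Ω (capacitive)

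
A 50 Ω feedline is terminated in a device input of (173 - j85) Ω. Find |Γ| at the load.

|Γ| ≈ 0.626

Γ = (Z_L − Z_0)/(Z_L + Z_0) = (123 − j85)/(223 − j85)
|Γ| = 150/239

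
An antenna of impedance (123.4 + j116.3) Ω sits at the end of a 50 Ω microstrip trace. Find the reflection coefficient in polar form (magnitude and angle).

Γ = (Z_L − Z_0)/(Z_L + Z_0) = (73.4 + j116.3)/(173.4 + j116.3)
|Γ| = 138/209 = 0.659

Γ ≈ 0.659 ∠ 23.9°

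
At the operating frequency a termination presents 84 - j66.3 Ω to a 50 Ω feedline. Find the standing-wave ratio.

VSWR ≈ 2.99

Γ = (Z_L − Z_0)/(Z_L + Z_0) = (34 − j66.3)/(134 − j66.3)
|Γ| = 74.5/150 = 0.498
VSWR = (1 + |Γ|)/(1 − |Γ|) = 1.5/0.502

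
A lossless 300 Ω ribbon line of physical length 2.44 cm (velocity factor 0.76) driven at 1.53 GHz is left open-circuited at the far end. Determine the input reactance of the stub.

X_in ≈ -181 Ω (capacitive)

λ = v/f = 0.76·c / 1.53 GHz = 0.149 m
βl = 2π·l/λ = 2π × 0.164 = 58.9°
tan(βl) = 1.66
For an open-circuited stub, Z_in = −jZ_0·cot(βl) = −jZ_0/tan(βl)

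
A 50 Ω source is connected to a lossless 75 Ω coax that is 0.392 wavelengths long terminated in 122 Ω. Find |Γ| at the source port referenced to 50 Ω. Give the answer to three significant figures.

βl = 2π × 0.392 = 141°
tan(βl) = -0.806
Z_in = Z_0·(Z_L + jZ_0·tanβl)/(Z_0 + jZ_L·tanβl) = 74 + j36.6 Ω
Γ_s = (Z_in − Z_s)/(Z_in + Z_s) = (24 + j36.6)/(124 + j36.6), |Γ_s| = 0.338

|Γ| ≈ 0.338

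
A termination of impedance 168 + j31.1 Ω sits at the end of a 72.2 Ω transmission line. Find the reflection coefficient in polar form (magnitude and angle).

Γ = (Z_L − Z_0)/(Z_L + Z_0) = (95.8 + j31.1)/(240.2 + j31.1)
|Γ| = 101/242 = 0.416

Γ ≈ 0.416 ∠ 10.6°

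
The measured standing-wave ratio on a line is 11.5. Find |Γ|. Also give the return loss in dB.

|Γ| = (S − 1)/(S + 1) = (11.5 − 1)/(11.5 + 1) = 10.5/12.5
RL = −20·log₁₀|Γ| = −20·log₁₀(0.84)

|Γ| ≈ 0.84; return loss ≈ 1.51 dB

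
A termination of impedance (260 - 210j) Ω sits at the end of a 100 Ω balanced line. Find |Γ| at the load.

Γ = (Z_L − Z_0)/(Z_L + Z_0) = (160 − j210)/(360 − j210)
|Γ| = 264/417

|Γ| ≈ 0.633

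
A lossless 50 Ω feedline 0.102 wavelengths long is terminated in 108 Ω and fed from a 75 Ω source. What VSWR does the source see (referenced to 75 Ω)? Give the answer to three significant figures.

VSWR ≈ 2.18

βl = 2π × 0.102 = 36.7°
tan(βl) = 0.746
Z_in = Z_0·(Z_L + jZ_0·tanβl)/(Z_0 + jZ_L·tanβl) = 46.7 − j38 Ω
Γ_s = (Z_in − Z_s)/(Z_in + Z_s) = (-28.3 − j38)/(122 − j38), |Γ_s| = 0.371
VSWR = (1 + |Γ_s|)/(1 − |Γ_s|)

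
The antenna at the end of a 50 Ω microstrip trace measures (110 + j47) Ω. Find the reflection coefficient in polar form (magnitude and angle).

Γ = (Z_L − Z_0)/(Z_L + Z_0) = (60 + j47)/(160 + j47)
|Γ| = 76.2/167 = 0.457

Γ ≈ 0.457 ∠ 21.7°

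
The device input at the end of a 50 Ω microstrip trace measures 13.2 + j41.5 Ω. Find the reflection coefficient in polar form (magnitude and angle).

Γ ≈ 0.734 ∠ 98.3°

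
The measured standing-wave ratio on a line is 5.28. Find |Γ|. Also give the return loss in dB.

|Γ| ≈ 0.682; return loss ≈ 3.33 dB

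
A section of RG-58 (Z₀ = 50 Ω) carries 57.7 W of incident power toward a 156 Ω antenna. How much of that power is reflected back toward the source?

P_reflected ≈ 15.3 W

Γ = (156 − 50)/(156 + 50) = 0.515
|Γ|² = 0.265
P_refl = |Γ|²·P_inc = 15.3 W, P_del = (1 − |Γ|²)·P_inc = 42.4 W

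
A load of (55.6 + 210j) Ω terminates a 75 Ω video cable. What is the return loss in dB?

Γ = (-19.4 + j210)/(130.6 + j210), |Γ| = 0.853
RL = −20·log₁₀|Γ| = −20·log₁₀(0.853)

RL ≈ 1.38 dB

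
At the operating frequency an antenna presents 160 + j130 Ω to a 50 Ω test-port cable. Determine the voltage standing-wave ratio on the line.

VSWR ≈ 5.44

Γ = (Z_L − Z_0)/(Z_L + Z_0) = (110 + j130)/(210 + j130)
|Γ| = 170/247 = 0.689
VSWR = (1 + |Γ|)/(1 − |Γ|) = 1.69/0.311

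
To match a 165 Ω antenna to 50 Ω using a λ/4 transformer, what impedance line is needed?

Z_qwt ≈ 90.8 Ω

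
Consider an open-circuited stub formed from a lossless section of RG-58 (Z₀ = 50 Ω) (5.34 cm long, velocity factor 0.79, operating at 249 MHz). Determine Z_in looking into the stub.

λ = v/f = 0.79·c / 249 MHz = 0.952 m
βl = 2π·l/λ = 2π × 0.0561 = 20.2°
tan(βl) = 0.368
For an open-circuited stub, Z_in = −jZ_0·cot(βl) = −jZ_0/tan(βl)

Z_in ≈ −j136 Ω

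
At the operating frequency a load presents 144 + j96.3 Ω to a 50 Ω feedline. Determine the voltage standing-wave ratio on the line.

Γ = (Z_L − Z_0)/(Z_L + Z_0) = (94 + j96.3)/(194 + j96.3)
|Γ| = 135/217 = 0.621
VSWR = (1 + |Γ|)/(1 − |Γ|) = 1.62/0.379

VSWR ≈ 4.28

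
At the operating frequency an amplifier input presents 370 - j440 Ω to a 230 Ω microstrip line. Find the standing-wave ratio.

VSWR ≈ 4.27

Γ = (Z_L − Z_0)/(Z_L + Z_0) = (140 − j440)/(600 − j440)
|Γ| = 462/744 = 0.621
VSWR = (1 + |Γ|)/(1 − |Γ|) = 1.62/0.379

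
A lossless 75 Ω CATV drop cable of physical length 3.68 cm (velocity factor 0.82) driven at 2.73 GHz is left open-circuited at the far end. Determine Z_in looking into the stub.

λ = v/f = 0.82·c / 2.73 GHz = 0.0901 m
βl = 2π·l/λ = 2π × 0.408 = 147°
tan(βl) = -0.649
For an open-circuited stub, Z_in = −jZ_0·cot(βl) = −jZ_0/tan(βl)

Z_in ≈ +j116 Ω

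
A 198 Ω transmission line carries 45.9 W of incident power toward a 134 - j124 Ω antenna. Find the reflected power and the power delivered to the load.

|Γ| = |(-64 − j124)/(332 − j124)| = 0.394
|Γ|² = 0.155
P_refl = |Γ|²·P_inc = 7.12 W, P_del = (1 − |Γ|²)·P_inc = 38.8 W

P_reflected ≈ 7.12 W; P_delivered ≈ 38.8 W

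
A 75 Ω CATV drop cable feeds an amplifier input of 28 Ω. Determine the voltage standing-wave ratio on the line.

VSWR ≈ 2.68

Γ = (28 − 75)/(28 + 75) = -0.456
VSWR = (1 + 0.456)/(1 − 0.456)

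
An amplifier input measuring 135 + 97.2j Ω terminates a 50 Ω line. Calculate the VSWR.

Γ = (Z_L − Z_0)/(Z_L + Z_0) = (85 + j97.2)/(185 + j97.2)
|Γ| = 129/209 = 0.618
VSWR = (1 + |Γ|)/(1 − |Γ|) = 1.62/0.382

VSWR ≈ 4.23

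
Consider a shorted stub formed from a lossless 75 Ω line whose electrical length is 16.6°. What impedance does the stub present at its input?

tan(βl) = 0.298
For a shorted stub, Z_in = jZ_0·tan(βl)

Z_in ≈ +j22.4 Ω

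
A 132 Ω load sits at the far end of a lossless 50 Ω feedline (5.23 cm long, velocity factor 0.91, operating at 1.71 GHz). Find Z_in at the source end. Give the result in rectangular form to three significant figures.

λ = v/f = 0.91·c / 1.71 GHz = 0.16 m
βl = 2π·l/λ = 2π × 0.328 = 118°
tan(βl) = tan(118°) = -1.89
Z_in = Z_0·(Z_L + jZ_0·tanβl)/(Z_0 + jZ_L·tanβl)
     = 50·(132 − j94.3)/(50 − j249)

Z_in ≈ 23.3 + j21.8 Ω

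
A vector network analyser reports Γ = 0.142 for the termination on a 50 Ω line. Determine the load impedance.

Z_L = Z_0·(1 + Γ)/(1 − Γ) = 50·(1.14)/(0.858)

Z_L ≈ 66.6 Ω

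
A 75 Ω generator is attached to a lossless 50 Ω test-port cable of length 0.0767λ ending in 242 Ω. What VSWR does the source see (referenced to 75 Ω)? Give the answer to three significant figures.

βl = 2π × 0.0767 = 27.6°
tan(βl) = 0.523
Z_in = Z_0·(Z_L + jZ_0·tanβl)/(Z_0 + jZ_L·tanβl) = 41.6 − j79.2 Ω
Γ_s = (Z_in − Z_s)/(Z_in + Z_s) = (-33.4 − j79.2)/(117 − j79.2), |Γ_s| = 0.61
VSWR = (1 + |Γ_s|)/(1 − |Γ_s|)

VSWR ≈ 4.12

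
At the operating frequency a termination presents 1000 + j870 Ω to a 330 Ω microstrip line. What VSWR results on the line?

VSWR ≈ 5.47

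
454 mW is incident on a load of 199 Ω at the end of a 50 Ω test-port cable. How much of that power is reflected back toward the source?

Γ = (199 − 50)/(199 + 50) = 0.598
|Γ|² = 0.358
P_refl = |Γ|²·P_inc = 163 mW, P_del = (1 − |Γ|²)·P_inc = 291 mW

P_reflected ≈ 163 mW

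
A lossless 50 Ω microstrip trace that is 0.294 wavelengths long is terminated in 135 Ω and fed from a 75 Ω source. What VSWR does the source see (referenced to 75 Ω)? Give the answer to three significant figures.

VSWR ≈ 3.9

βl = 2π × 0.294 = 106°
tan(βl) = -3.52
Z_in = Z_0·(Z_L + jZ_0·tanβl)/(Z_0 + jZ_L·tanβl) = 19.8 + j12.1 Ω
Γ_s = (Z_in − Z_s)/(Z_in + Z_s) = (-55.2 + j12.1)/(94.8 + j12.1), |Γ_s| = 0.591
VSWR = (1 + |Γ_s|)/(1 − |Γ_s|)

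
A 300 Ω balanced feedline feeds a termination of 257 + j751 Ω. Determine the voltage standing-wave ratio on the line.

VSWR ≈ 9.23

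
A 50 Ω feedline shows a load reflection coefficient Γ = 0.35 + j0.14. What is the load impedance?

Z_L ≈ 97 + j31.7 Ω

Z_L = Z_0·(1 + Γ)/(1 − Γ) = 50·(1.35 + j0.14)/(0.65 − j0.14)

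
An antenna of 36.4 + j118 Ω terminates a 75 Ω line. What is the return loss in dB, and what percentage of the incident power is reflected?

Γ = (-38.6 + j118)/(111.4 + j118), |Γ| = 0.765
RL = −20·log₁₀(0.765) = 2.33 dB
P_refl/P_inc = |Γ|² = 0.585

RL ≈ 2.33 dB; 58.5% of incident power reflected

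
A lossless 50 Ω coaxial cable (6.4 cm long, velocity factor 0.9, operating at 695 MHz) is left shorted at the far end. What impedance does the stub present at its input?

Z_in ≈ +j84.2 Ω

λ = v/f = 0.9·c / 695 MHz = 0.388 m
βl = 2π·l/λ = 2π × 0.165 = 59.3°
tan(βl) = 1.68
For a shorted stub, Z_in = jZ_0·tan(βl)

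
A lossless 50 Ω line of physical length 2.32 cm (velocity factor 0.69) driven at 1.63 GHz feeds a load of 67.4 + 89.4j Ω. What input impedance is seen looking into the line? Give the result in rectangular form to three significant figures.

Z_in ≈ 22.5 − j44.8 Ω

λ = v/f = 0.69·c / 1.63 GHz = 0.127 m
βl = 2π·l/λ = 2π × 0.183 = 65.8°
tan(βl) = tan(65.8°) = 2.22
Z_in = Z_0·(Z_L + jZ_0·tanβl)/(Z_0 + jZ_L·tanβl)
     = 50·(67.4 + j200)/(-149 + j150)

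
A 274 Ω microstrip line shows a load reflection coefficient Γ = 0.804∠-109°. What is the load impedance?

Z_L ≈ 44.6 − j192 Ω

Z_L = Z_0·(1 + Γ)/(1 − Γ) = 274·(0.738 − j0.76)/(1.26 + j0.76)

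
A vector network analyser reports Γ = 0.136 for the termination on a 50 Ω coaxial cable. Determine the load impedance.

Z_L = Z_0·(1 + Γ)/(1 − Γ) = 50·(1.14)/(0.864)

Z_L ≈ 65.7 Ω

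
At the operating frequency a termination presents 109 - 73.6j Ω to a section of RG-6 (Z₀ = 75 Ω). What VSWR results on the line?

VSWR ≈ 2.38

Γ = (Z_L − Z_0)/(Z_L + Z_0) = (34 − j73.6)/(184 − j73.6)
|Γ| = 81.1/198 = 0.409
VSWR = (1 + |Γ|)/(1 − |Γ|) = 1.41/0.591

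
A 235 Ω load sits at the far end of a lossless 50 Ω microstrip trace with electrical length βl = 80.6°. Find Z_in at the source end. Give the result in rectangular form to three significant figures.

Z_in ≈ 10.9 − j7.89 Ω

tan(βl) = tan(80.6°) = 6.04
Z_in = Z_0·(Z_L + jZ_0·tanβl)/(Z_0 + jZ_L·tanβl)
     = 50·(235 + j302)/(50 + j1420)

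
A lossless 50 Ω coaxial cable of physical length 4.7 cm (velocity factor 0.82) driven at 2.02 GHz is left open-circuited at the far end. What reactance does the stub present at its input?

X_in ≈ 57.4 Ω (inductive)

λ = v/f = 0.82·c / 2.02 GHz = 0.122 m
βl = 2π·l/λ = 2π × 0.386 = 139°
tan(βl) = -0.871
For an open-circuited stub, Z_in = −jZ_0·cot(βl) = −jZ_0/tan(βl)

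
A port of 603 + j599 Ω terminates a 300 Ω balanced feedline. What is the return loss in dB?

Γ = (303 + j599)/(903 + j599), |Γ| = 0.619
RL = −20·log₁₀|Γ| = −20·log₁₀(0.619)

RL ≈ 4.16 dB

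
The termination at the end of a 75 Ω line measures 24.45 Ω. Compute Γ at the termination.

Γ = -0.508

Γ = (Z_L − Z_0)/(Z_L + Z_0) = (24.45 − 75)/(24.45 + 75) = -50.55/99.45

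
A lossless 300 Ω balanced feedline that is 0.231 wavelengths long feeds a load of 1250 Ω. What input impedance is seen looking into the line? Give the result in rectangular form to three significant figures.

Z_in ≈ 73 − j33.9 Ω

βl = 2π × 0.231 = 83.2°
tan(βl) = tan(83.2°) = 8.34
Z_in = Z_0·(Z_L + jZ_0·tanβl)/(Z_0 + jZ_L·tanβl)
     = 300·(1250 + j2500)/(300 + j10400)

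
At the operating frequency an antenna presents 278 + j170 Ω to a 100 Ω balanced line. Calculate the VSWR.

Γ = (Z_L − Z_0)/(Z_L + Z_0) = (178 + j170)/(378 + j170)
|Γ| = 246/414 = 0.594
VSWR = (1 + |Γ|)/(1 − |Γ|) = 1.59/0.406

VSWR ≈ 3.92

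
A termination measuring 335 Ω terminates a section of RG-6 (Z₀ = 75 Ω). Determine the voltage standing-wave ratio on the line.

For a purely resistive load, VSWR = R_L/Z_0 or Z_0/R_L (whichever > 1) = 335/75

VSWR ≈ 4.47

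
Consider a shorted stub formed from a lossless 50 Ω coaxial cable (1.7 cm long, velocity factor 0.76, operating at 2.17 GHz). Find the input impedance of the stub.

λ = v/f = 0.76·c / 2.17 GHz = 0.105 m
βl = 2π·l/λ = 2π × 0.162 = 58.2°
tan(βl) = 1.62
For a shorted stub, Z_in = jZ_0·tan(βl)

Z_in ≈ +j80.8 Ω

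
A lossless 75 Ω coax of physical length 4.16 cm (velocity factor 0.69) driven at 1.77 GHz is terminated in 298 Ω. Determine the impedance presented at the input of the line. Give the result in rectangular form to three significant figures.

λ = v/f = 0.69·c / 1.77 GHz = 0.117 m
βl = 2π·l/λ = 2π × 0.356 = 128°
tan(βl) = tan(128°) = -1.28
Z_in = Z_0·(Z_L + jZ_0·tanβl)/(Z_0 + jZ_L·tanβl)
     = 75·(298 − j95.8)/(75 − j381)

Z_in ≈ 29.3 + j52.9 Ω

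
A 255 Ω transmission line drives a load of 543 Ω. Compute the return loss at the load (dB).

Γ = (543 − 255)/(543 + 255) = 0.361
RL = −20·log₁₀|Γ| = −20·log₁₀(0.361)

RL ≈ 8.85 dB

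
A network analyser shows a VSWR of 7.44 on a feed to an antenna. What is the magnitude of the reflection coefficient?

|Γ| ≈ 0.763

|Γ| = (S − 1)/(S + 1) = (7.44 − 1)/(7.44 + 1) = 6.44/8.44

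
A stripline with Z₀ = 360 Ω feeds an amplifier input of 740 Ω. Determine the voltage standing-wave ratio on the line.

VSWR ≈ 2.06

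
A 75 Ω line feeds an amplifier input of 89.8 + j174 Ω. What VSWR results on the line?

VSWR ≈ 6.37

Γ = (Z_L − Z_0)/(Z_L + Z_0) = (14.8 + j174)/(164.8 + j174)
|Γ| = 175/240 = 0.729
VSWR = (1 + |Γ|)/(1 − |Γ|) = 1.73/0.271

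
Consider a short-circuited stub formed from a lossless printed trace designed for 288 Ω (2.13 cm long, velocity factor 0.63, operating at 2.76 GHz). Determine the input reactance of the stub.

X_in ≈ -714 Ω (capacitive)

λ = v/f = 0.63·c / 2.76 GHz = 0.0685 m
βl = 2π·l/λ = 2π × 0.311 = 112°
tan(βl) = -2.48
For a short-circuited stub, Z_in = jZ_0·tan(βl)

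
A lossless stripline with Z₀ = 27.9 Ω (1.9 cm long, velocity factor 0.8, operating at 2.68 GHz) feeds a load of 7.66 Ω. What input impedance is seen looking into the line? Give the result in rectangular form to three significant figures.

Z_in ≈ 60.5 + j46.6 Ω

λ = v/f = 0.8·c / 2.68 GHz = 0.0896 m
βl = 2π·l/λ = 2π × 0.212 = 76.4°
tan(βl) = tan(76.4°) = 4.13
Z_in = Z_0·(Z_L + jZ_0·tanβl)/(Z_0 + jZ_L·tanβl)
     = 27.9·(7.66 + j115)/(27.9 + j31.6)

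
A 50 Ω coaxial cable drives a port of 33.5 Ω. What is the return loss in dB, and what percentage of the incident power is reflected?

RL ≈ 14.1 dB; 3.9% of incident power reflected

Γ = (33.5 − 50)/(33.5 + 50) = -0.198
RL = −20·log₁₀(0.198) = 14.1 dB
P_refl/P_inc = |Γ|² = 0.039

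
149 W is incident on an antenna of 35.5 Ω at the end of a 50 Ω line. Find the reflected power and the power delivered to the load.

Γ = (35.5 − 50)/(35.5 + 50) = -0.17
|Γ|² = 0.0288
P_refl = |Γ|²·P_inc = 4.29 W, P_del = (1 − |Γ|²)·P_inc = 145 W

P_reflected ≈ 4.29 W; P_delivered ≈ 145 W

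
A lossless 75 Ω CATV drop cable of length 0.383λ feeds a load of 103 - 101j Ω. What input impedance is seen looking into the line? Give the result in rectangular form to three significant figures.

Z_in ≈ 118 + j104 Ω

βl = 2π × 0.383 = 138°
tan(βl) = tan(138°) = -0.904
Z_in = Z_0·(Z_L + jZ_0·tanβl)/(Z_0 + jZ_L·tanβl)
     = 75·(103 − j169)/(-16.3 − j93.1)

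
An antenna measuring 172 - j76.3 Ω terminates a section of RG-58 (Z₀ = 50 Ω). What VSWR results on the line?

VSWR ≈ 4.17

Γ = (Z_L − Z_0)/(Z_L + Z_0) = (122 − j76.3)/(222 − j76.3)
|Γ| = 144/235 = 0.613
VSWR = (1 + |Γ|)/(1 − |Γ|) = 1.61/0.387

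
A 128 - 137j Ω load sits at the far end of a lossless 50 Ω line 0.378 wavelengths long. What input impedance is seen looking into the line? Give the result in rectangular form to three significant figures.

βl = 2π × 0.378 = 136°
tan(βl) = tan(136°) = -0.963
Z_in = Z_0·(Z_L + jZ_0·tanβl)/(Z_0 + jZ_L·tanβl)
     = 50·(128 − j185)/(-81.9 − j123)

Z_in ≈ 28.2 + j70.6 Ω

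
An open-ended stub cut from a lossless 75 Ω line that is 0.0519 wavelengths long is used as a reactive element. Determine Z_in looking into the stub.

Z_in ≈ −j222 Ω

βl = 2π × 0.0519 = 18.7°
tan(βl) = 0.338
For an open-ended stub, Z_in = −jZ_0·cot(βl) = −jZ_0/tan(βl)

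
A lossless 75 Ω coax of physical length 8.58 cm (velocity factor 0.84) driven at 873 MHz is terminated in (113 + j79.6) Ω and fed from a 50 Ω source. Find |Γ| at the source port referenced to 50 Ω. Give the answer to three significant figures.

|Γ| ≈ 0.257

λ = v/f = 0.84·c / 873 MHz = 0.289 m
βl = 2π·l/λ = 2π × 0.297 = 107°
tan(βl) = -3.27
Z_in = Z_0·(Z_L + jZ_0·tanβl)/(Z_0 + jZ_L·tanβl) = 29.9 − j4.15 Ω
Γ_s = (Z_in − Z_s)/(Z_in + Z_s) = (-20.1 − j4.15)/(79.9 − j4.15), |Γ_s| = 0.257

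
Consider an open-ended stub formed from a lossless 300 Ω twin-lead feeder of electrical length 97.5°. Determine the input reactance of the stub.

tan(βl) = -7.6
For an open-ended stub, Z_in = −jZ_0·cot(βl) = −jZ_0/tan(βl)

X_in ≈ 39.5 Ω (inductive)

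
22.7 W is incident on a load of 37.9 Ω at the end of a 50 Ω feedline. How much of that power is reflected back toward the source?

P_reflected ≈ 0.43 W

Γ = (37.9 − 50)/(37.9 + 50) = -0.138
|Γ|² = 0.0189
P_refl = |Γ|²·P_inc = 0.43 W, P_del = (1 − |Γ|²)·P_inc = 22.3 W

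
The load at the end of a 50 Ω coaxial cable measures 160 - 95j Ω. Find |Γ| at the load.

|Γ| ≈ 0.631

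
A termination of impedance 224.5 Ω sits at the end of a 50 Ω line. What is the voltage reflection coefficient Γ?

Γ = 0.636

Γ = (Z_L − Z_0)/(Z_L + Z_0) = (224.5 − 50)/(224.5 + 50) = 174.5/274.5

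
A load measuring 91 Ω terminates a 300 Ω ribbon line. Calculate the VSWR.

VSWR ≈ 3.3

Γ = (91 − 300)/(91 + 300) = -0.535
VSWR = (1 + 0.535)/(1 − 0.535)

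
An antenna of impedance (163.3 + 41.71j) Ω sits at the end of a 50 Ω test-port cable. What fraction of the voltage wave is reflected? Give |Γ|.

Γ = (Z_L − Z_0)/(Z_L + Z_0) = (113.3 + j41.71)/(213.3 + j41.71)
|Γ| = 121/217

|Γ| ≈ 0.556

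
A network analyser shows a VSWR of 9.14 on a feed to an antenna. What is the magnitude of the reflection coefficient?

|Γ| ≈ 0.803

|Γ| = (S − 1)/(S + 1) = (9.14 − 1)/(9.14 + 1) = 8.14/10.1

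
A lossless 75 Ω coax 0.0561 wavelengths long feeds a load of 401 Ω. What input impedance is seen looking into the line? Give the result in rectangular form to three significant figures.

Z_in ≈ 93.5 − j156 Ω

βl = 2π × 0.0561 = 20.2°
tan(βl) = tan(20.2°) = 0.368
Z_in = Z_0·(Z_L + jZ_0·tanβl)/(Z_0 + jZ_L·tanβl)
     = 75·(401 + j27.6)/(75 + j148)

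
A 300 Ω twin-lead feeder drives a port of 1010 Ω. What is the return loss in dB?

Γ = (1010 − 300)/(1010 + 300) = 0.542
RL = −20·log₁₀|Γ| = −20·log₁₀(0.542)

RL ≈ 5.32 dB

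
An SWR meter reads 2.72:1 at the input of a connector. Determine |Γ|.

|Γ| ≈ 0.462

|Γ| = (S − 1)/(S + 1) = (2.72 − 1)/(2.72 + 1) = 1.72/3.72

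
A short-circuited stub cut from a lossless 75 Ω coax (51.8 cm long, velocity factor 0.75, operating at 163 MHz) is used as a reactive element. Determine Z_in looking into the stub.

Z_in ≈ −j74.8 Ω

λ = v/f = 0.75·c / 163 MHz = 1.38 m
βl = 2π·l/λ = 2π × 0.375 = 135°
tan(βl) = -0.997
For a short-circuited stub, Z_in = jZ_0·tan(βl)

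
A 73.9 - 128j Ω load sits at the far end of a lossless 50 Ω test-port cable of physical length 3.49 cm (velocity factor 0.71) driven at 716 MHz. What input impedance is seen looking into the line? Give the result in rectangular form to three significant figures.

Z_in ≈ 10.5 − j29.1 Ω

λ = v/f = 0.71·c / 716 MHz = 0.297 m
βl = 2π·l/λ = 2π × 0.117 = 42.2°
tan(βl) = tan(42.2°) = 0.908
Z_in = Z_0·(Z_L + jZ_0·tanβl)/(Z_0 + jZ_L·tanβl)
     = 50·(73.9 − j82.6)/(166 + j67.1)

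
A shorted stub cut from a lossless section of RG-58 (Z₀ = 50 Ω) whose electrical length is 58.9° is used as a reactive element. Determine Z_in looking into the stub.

Z_in ≈ +j82.9 Ω

tan(βl) = 1.66
For a shorted stub, Z_in = jZ_0·tan(βl)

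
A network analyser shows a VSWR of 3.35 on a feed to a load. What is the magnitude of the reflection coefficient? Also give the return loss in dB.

|Γ| = (S − 1)/(S + 1) = (3.35 − 1)/(3.35 + 1) = 2.35/4.35
RL = −20·log₁₀|Γ| = −20·log₁₀(0.54)

|Γ| ≈ 0.54; return loss ≈ 5.35 dB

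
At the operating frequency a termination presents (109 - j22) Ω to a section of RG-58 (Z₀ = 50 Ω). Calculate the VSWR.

Γ = (Z_L − Z_0)/(Z_L + Z_0) = (59 − j22)/(159 − j22)
|Γ| = 63/161 = 0.392
VSWR = (1 + |Γ|)/(1 − |Γ|) = 1.39/0.608

VSWR ≈ 2.29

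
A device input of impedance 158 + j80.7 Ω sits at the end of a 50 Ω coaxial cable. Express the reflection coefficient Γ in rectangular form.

Γ = (Z_L − Z_0)/(Z_L + Z_0) = (108 + j80.7)/(208 + j80.7)

Γ ≈ 0.582 + j0.162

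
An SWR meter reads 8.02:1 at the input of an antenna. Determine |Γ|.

|Γ| = (S − 1)/(S + 1) = (8.02 − 1)/(8.02 + 1) = 7.02/9.02

|Γ| ≈ 0.778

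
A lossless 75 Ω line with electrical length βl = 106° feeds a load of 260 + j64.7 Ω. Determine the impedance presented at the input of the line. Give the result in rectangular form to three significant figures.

Z_in ≈ 21.1 + j14.5 Ω

tan(βl) = tan(106°) = -3.49
Z_in = Z_0·(Z_L + jZ_0·tanβl)/(Z_0 + jZ_L·tanβl)
     = 75·(260 − j197)/(301 − j907)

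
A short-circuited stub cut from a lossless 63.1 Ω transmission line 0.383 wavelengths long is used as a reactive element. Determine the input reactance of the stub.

X_in ≈ -57.1 Ω (capacitive)

βl = 2π × 0.383 = 138°
tan(βl) = -0.904
For a short-circuited stub, Z_in = jZ_0·tan(βl)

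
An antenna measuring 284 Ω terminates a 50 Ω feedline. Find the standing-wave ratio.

VSWR ≈ 5.68

Γ = (284 − 50)/(284 + 50) = 0.701
VSWR = (1 + 0.701)/(1 − 0.701)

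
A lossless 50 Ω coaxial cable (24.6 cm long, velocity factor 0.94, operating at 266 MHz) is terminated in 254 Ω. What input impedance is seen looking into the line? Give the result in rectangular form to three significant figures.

λ = v/f = 0.94·c / 266 MHz = 1.06 m
βl = 2π·l/λ = 2π × 0.232 = 83.5°
tan(βl) = tan(83.5°) = 8.83
Z_in = Z_0·(Z_L + jZ_0·tanβl)/(Z_0 + jZ_L·tanβl)
     = 50·(254 + j441)/(50 + j2240)

Z_in ≈ 9.96 − j5.44 Ω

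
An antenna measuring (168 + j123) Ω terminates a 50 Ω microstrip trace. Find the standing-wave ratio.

VSWR ≈ 5.27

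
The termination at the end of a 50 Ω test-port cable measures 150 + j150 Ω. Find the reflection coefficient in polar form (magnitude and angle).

Γ ≈ 0.721 ∠ 19.4°

Γ = (Z_L − Z_0)/(Z_L + Z_0) = (100 + j150)/(200 + j150)
|Γ| = 180/250 = 0.721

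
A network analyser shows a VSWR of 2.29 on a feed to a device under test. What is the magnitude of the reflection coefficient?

|Γ| ≈ 0.392

|Γ| = (S − 1)/(S + 1) = (2.29 − 1)/(2.29 + 1) = 1.29/3.29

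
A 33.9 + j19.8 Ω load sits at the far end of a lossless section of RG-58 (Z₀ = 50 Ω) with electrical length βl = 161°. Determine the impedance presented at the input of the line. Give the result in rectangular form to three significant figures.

Z_in ≈ 28.2 + j8.06 Ω

tan(βl) = tan(161°) = -0.344
Z_in = Z_0·(Z_L + jZ_0·tanβl)/(Z_0 + jZ_L·tanβl)
     = 50·(33.9 + j2.58)/(56.8 − j11.7)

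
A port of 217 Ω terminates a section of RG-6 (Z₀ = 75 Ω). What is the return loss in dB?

Γ = (217 − 75)/(217 + 75) = 0.486
RL = −20·log₁₀|Γ| = −20·log₁₀(0.486)

RL ≈ 6.26 dB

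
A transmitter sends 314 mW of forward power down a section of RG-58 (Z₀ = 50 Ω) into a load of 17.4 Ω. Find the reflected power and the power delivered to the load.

Γ = (17.4 − 50)/(17.4 + 50) = -0.484
|Γ|² = 0.234
P_refl = |Γ|²·P_inc = 73.5 mW, P_del = (1 − |Γ|²)·P_inc = 241 mW

P_reflected ≈ 73.5 mW; P_delivered ≈ 241 mW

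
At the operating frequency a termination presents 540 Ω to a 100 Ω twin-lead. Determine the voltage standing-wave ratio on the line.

VSWR ≈ 5.4

For a purely resistive load, VSWR = R_L/Z_0 or Z_0/R_L (whichever > 1) = 540/100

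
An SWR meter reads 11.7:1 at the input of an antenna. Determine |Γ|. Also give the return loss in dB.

|Γ| ≈ 0.843; return loss ≈ 1.49 dB

|Γ| = (S − 1)/(S + 1) = (11.7 − 1)/(11.7 + 1) = 10.7/12.7
RL = −20·log₁₀|Γ| = −20·log₁₀(0.843)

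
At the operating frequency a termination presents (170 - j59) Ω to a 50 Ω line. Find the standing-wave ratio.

VSWR ≈ 3.84

Γ = (Z_L − Z_0)/(Z_L + Z_0) = (120 − j59)/(220 − j59)
|Γ| = 134/228 = 0.587
VSWR = (1 + |Γ|)/(1 − |Γ|) = 1.59/0.413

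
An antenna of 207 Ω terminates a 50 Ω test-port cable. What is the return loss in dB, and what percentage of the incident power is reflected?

Γ = (207 − 50)/(207 + 50) = 0.611
RL = −20·log₁₀(0.611) = 4.28 dB
P_refl/P_inc = |Γ|² = 0.373

RL ≈ 4.28 dB; 37.3% of incident power reflected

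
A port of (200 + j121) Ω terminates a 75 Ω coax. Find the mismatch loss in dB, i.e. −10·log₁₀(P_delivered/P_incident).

mismatch loss ≈ 1.77 dB

Γ = (125 + j121)/(275 + j121), |Γ| = 0.579
|Γ|² = 0.335, so P_del/P_inc = 1 − |Γ|² = 0.665
ML = −10·log₁₀(1 − |Γ|²)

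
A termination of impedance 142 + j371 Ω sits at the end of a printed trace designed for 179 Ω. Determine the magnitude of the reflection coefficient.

Γ = (Z_L − Z_0)/(Z_L + Z_0) = (-37 + j371)/(321 + j371)
|Γ| = 373/491

|Γ| ≈ 0.76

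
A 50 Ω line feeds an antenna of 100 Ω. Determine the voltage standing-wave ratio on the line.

VSWR ≈ 2

For a purely resistive load, VSWR = R_L/Z_0 or Z_0/R_L (whichever > 1) = 100/50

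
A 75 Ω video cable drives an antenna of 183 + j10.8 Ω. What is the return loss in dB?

Γ = (108 + j10.8)/(258 + j10.8), |Γ| = 0.42
RL = −20·log₁₀|Γ| = −20·log₁₀(0.42)

RL ≈ 7.53 dB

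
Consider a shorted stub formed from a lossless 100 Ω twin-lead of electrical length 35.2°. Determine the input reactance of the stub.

tan(βl) = 0.705
For a shorted stub, Z_in = jZ_0·tan(βl)

X_in ≈ 70.5 Ω (inductive)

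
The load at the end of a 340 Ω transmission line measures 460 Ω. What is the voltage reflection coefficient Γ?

Γ = 0.15

Γ = (Z_L − Z_0)/(Z_L + Z_0) = (460 − 340)/(460 + 340) = 120/800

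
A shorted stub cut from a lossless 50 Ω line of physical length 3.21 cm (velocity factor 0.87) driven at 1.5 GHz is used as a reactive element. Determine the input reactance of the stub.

X_in ≈ 115 Ω (inductive)

λ = v/f = 0.87·c / 1.5 GHz = 0.174 m
βl = 2π·l/λ = 2π × 0.184 = 66.4°
tan(βl) = 2.29
For a shorted stub, Z_in = jZ_0·tan(βl)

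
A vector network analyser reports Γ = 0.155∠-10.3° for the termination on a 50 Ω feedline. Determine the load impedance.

Z_L ≈ 67.9 − j3.85 Ω

Z_L = Z_0·(1 + Γ)/(1 − Γ) = 50·(1.15 − j0.0277)/(0.847 + j0.0277)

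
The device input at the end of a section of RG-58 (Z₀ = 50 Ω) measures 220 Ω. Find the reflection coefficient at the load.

Γ = 0.63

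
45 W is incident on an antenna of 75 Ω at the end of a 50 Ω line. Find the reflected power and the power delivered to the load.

Γ = (75 − 50)/(75 + 50) = 0.2
|Γ|² = 0.04
P_refl = |Γ|²·P_inc = 1.8 W, P_del = (1 − |Γ|²)·P_inc = 43.2 W

P_reflected ≈ 1.8 W; P_delivered ≈ 43.2 W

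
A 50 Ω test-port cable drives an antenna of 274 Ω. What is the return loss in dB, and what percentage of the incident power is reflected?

RL ≈ 3.21 dB; 47.8% of incident power reflected

Γ = (274 − 50)/(274 + 50) = 0.691
RL = −20·log₁₀(0.691) = 3.21 dB
P_refl/P_inc = |Γ|² = 0.478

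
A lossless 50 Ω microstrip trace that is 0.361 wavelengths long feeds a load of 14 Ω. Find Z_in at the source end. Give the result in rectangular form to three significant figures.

Z_in ≈ 30.5 − j49.5 Ω

βl = 2π × 0.361 = 130°
tan(βl) = tan(130°) = -1.19
Z_in = Z_0·(Z_L + jZ_0·tanβl)/(Z_0 + jZ_L·tanβl)
     = 50·(14 − j59.7)/(50 − j16.7)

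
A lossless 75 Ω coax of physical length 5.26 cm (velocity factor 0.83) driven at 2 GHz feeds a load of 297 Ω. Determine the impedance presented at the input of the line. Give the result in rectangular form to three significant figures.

λ = v/f = 0.83·c / 2 GHz = 0.124 m
βl = 2π·l/λ = 2π × 0.422 = 152°
tan(βl) = tan(152°) = -0.53
Z_in = Z_0·(Z_L + jZ_0·tanβl)/(Z_0 + jZ_L·tanβl)
     = 75·(297 − j39.7)/(75 − j157)

Z_in ≈ 70.5 + j108 Ω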